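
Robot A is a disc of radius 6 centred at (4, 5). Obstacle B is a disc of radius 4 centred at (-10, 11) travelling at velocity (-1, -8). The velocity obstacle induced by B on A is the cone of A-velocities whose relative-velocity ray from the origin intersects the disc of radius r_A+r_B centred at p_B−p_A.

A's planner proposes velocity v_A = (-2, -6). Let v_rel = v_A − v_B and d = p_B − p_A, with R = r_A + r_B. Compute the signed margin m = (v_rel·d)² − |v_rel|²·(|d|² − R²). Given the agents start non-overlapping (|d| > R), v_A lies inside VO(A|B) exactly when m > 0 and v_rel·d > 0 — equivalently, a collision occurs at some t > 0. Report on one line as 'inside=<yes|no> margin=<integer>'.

d = (-14, 6),  |d|² = 232;  R = 6+4 = 10,  c = 232−10² = 132
v_rel = (-1, 2),  |v_rel|² = 5;  v_rel·d = (-1)·(-14) + (2)·(6) = 26
5·t² − 52·t + 132 = 0  ⇒  m = 26² − 5·132 = 16
m = 16 > 0,  v_rel·d = 26 > 0  ⇒  inside

inside=yes margin=16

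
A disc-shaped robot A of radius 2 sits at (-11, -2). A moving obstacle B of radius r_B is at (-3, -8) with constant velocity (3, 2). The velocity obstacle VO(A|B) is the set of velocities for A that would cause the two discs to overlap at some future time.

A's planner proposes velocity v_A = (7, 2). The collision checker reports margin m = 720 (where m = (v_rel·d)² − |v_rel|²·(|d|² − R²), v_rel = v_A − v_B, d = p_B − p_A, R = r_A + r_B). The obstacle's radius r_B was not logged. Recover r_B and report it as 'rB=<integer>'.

m = 720
d = (8, -6);  v_rel = (4, 0),  |v_rel|² = 16
v_rel×d = (4)·(-6) − (0)·(8) = -24
since m = R²·16 − (-24)²:  R² = (576 + 720) / 16 = 81
R = √81 = 9  ⇒  r_B = 9 − 2 = 7

rB=7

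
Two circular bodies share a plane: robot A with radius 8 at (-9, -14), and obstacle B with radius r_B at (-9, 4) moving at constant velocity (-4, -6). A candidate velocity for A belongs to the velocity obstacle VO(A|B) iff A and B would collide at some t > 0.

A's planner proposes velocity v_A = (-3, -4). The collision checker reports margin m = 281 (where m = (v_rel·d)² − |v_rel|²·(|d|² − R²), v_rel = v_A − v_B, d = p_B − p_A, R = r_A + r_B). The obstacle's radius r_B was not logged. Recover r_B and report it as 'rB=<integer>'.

m = 281
d = (0, 18);  v_rel = (1, 2),  |v_rel|² = 5
v_rel×d = (1)·(18) − (2)·(0) = 18
since m = R²·5 − 18²:  R² = (324 + 281) / 5 = 121
R = √121 = 11  ⇒  r_B = 11 − 8 = 3

rB=3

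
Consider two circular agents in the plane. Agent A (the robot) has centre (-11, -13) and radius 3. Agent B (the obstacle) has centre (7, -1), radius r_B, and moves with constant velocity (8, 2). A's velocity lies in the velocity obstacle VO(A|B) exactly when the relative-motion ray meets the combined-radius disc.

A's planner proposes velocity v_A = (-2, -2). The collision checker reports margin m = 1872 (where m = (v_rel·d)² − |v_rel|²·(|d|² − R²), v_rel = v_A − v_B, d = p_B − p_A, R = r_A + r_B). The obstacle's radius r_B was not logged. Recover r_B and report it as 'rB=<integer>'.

m = 1872
d = (18, 12);  v_rel = (-10, -4),  |v_rel|² = 116
v_rel×d = (-10)·(12) − (-4)·(18) = -48
since m = R²·116 − (-48)²:  R² = (2304 + 1872) / 116 = 36
R = √36 = 6  ⇒  r_B = 6 − 3 = 3

rB=3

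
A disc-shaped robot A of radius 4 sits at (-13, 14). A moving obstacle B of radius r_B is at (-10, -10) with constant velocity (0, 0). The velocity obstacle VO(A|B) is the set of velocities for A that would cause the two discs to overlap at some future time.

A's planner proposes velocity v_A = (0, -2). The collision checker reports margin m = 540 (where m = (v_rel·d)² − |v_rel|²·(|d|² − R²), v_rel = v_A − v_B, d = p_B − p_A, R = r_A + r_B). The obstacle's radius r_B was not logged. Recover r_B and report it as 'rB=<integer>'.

m = 540
d = (3, -24);  v_rel = (0, -2),  |v_rel|² = 4
v_rel×d = (0)·(-24) − (-2)·(3) = 6
since m = R²·4 − 6²:  R² = (36 + 540) / 4 = 144
R = √144 = 12  ⇒  r_B = 12 − 4 = 8

rB=8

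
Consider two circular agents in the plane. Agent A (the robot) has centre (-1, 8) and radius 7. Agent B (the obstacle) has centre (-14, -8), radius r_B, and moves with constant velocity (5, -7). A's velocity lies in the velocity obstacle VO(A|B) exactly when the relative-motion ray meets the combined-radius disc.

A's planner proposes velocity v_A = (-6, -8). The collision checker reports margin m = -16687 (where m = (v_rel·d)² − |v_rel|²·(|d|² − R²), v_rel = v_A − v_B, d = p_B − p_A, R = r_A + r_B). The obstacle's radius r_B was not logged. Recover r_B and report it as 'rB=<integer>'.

m = -16687
d = (-13, -16);  v_rel = (-11, -1),  |v_rel|² = 122
v_rel×d = (-11)·(-16) − (-1)·(-13) = 163
since m = R²·122 − 163²:  R² = (26569 + -16687) / 122 = 81
R = √81 = 9  ⇒  r_B = 9 − 7 = 2

rB=2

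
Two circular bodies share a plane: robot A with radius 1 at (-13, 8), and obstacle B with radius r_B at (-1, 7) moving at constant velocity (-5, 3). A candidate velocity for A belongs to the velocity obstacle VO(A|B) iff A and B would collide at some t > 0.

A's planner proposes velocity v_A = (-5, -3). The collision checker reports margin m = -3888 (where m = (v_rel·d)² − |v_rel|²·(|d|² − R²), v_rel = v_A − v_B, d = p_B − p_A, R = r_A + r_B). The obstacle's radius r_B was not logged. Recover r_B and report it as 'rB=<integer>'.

m = -3888
d = (12, -1);  v_rel = (0, -6),  |v_rel|² = 36
v_rel×d = (0)·(-1) − (-6)·(12) = 72
since m = R²·36 − 72²:  R² = (5184 + -3888) / 36 = 36
R = √36 = 6  ⇒  r_B = 6 − 1 = 5

rB=5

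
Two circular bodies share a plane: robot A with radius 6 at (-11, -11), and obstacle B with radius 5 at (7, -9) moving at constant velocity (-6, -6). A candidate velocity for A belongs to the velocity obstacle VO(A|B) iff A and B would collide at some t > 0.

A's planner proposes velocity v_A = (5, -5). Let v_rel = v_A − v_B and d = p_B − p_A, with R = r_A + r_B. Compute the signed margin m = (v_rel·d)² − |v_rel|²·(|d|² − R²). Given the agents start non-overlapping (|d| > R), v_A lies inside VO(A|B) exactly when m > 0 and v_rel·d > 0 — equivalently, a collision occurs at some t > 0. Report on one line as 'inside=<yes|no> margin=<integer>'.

d = (18, 2),  |d|² = 328;  R = 6+5 = 11,  c = 328−11² = 207
v_rel = (11, 1),  |v_rel|² = 122;  v_rel·d = (11)·(18) + (1)·(2) = 200
122·t² − 400·t + 207 = 0  ⇒  m = 200² − 122·207 = 14746
m = 14746 > 0,  v_rel·d = 200 > 0  ⇒  inside

inside=yes margin=14746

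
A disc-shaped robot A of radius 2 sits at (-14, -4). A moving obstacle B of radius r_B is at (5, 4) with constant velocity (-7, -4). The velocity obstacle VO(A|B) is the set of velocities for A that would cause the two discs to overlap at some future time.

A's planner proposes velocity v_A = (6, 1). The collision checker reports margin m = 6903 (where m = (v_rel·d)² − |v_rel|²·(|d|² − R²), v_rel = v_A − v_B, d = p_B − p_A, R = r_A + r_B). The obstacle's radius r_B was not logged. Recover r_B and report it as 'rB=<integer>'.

m = 6903
d = (19, 8);  v_rel = (13, 5),  |v_rel|² = 194
v_rel×d = (13)·(8) − (5)·(19) = 9
since m = R²·194 − 9²:  R² = (81 + 6903) / 194 = 36
R = √36 = 6  ⇒  r_B = 6 − 2 = 4

rB=4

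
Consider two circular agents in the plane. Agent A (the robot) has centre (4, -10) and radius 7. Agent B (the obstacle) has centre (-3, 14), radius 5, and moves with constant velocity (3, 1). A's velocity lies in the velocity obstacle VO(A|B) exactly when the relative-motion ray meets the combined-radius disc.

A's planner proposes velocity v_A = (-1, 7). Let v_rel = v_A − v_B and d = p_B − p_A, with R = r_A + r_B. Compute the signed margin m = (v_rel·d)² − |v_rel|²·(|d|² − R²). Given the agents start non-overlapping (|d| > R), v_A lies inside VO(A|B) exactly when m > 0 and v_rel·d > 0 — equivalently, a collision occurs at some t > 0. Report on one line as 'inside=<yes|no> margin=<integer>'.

d = (-7, 24),  |d|² = 625;  R = 7+5 = 12,  c = 625−12² = 481
v_rel = (-4, 6),  |v_rel|² = 52;  v_rel·d = (-4)·(-7) + (6)·(24) = 172
52·t² − 344·t + 481 = 0  ⇒  m = 172² − 52·481 = 4572
m = 4572 > 0,  v_rel·d = 172 > 0  ⇒  inside

inside=yes margin=4572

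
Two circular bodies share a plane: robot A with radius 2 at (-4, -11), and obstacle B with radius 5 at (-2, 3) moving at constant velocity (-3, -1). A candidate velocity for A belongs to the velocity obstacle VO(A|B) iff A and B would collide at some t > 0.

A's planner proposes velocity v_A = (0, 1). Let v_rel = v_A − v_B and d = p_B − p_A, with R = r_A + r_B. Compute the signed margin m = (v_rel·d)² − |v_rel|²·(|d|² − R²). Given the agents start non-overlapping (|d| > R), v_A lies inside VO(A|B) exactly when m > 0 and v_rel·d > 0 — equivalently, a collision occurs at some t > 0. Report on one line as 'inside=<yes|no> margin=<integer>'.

d = (2, 14),  |d|² = 200;  R = 2+5 = 7,  c = 200−7² = 151
v_rel = (3, 2),  |v_rel|² = 13;  v_rel·d = (3)·(2) + (2)·(14) = 34
13·t² − 68·t + 151 = 0  ⇒  m = 34² − 13·151 = -807
m = -807 < 0,  v_rel·d = 34 > 0  ⇒  outside

inside=no margin=-807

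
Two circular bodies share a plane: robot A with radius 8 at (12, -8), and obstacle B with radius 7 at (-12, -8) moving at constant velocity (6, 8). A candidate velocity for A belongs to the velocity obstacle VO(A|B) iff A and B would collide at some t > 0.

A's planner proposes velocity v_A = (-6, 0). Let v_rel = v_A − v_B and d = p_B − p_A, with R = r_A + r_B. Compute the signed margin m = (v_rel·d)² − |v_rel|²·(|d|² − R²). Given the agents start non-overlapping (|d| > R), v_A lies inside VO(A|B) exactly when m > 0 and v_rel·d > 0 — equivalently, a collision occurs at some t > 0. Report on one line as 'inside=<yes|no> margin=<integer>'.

d = (-24, 0),  |d|² = 576;  R = 8+7 = 15,  c = 576−15² = 351
v_rel = (-12, -8),  |v_rel|² = 208;  v_rel·d = (-12)·(-24) + (-8)·(0) = 288
208·t² − 576·t + 351 = 0  ⇒  m = 288² − 208·351 = 9936
m = 9936 > 0,  v_rel·d = 288 > 0  ⇒  inside

inside=yes margin=9936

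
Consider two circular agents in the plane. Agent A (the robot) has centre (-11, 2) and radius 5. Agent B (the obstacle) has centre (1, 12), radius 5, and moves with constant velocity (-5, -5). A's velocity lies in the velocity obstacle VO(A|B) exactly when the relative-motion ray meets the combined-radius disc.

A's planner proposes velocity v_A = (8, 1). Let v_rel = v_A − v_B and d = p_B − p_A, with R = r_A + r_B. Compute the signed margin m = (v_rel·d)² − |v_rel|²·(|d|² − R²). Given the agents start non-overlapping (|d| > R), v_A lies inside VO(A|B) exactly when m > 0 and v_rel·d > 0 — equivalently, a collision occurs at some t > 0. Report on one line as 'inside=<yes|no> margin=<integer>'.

d = (12, 10),  |d|² = 244;  R = 5+5 = 10,  c = 244−10² = 144
v_rel = (13, 6),  |v_rel|² = 205;  v_rel·d = (13)·(12) + (6)·(10) = 216
205·t² − 432·t + 144 = 0  ⇒  m = 216² − 205·144 = 17136
m = 17136 > 0,  v_rel·d = 216 > 0  ⇒  inside

inside=yes margin=17136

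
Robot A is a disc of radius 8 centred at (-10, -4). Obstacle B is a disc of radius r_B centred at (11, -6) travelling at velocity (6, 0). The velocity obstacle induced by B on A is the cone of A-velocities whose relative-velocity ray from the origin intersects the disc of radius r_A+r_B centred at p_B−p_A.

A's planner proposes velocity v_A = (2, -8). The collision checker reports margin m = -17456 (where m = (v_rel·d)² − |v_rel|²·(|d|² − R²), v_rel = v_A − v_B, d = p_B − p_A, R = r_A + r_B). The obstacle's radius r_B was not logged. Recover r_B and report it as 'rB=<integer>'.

m = -17456
d = (21, -2);  v_rel = (-4, -8),  |v_rel|² = 80
v_rel×d = (-4)·(-2) − (-8)·(21) = 176
since m = R²·80 − 176²:  R² = (30976 + -17456) / 80 = 169
R = √169 = 13  ⇒  r_B = 13 − 8 = 5

rB=5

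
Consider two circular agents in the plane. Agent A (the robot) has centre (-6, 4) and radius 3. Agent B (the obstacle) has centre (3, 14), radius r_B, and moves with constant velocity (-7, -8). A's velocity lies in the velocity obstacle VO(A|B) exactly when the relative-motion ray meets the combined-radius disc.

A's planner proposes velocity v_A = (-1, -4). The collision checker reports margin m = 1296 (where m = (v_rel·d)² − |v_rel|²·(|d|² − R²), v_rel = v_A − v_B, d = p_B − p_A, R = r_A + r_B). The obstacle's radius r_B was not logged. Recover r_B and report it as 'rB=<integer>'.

m = 1296
d = (9, 10);  v_rel = (6, 4),  |v_rel|² = 52
v_rel×d = (6)·(10) − (4)·(9) = 24
since m = R²·52 − 24²:  R² = (576 + 1296) / 52 = 36
R = √36 = 6  ⇒  r_B = 6 − 3 = 3

rB=3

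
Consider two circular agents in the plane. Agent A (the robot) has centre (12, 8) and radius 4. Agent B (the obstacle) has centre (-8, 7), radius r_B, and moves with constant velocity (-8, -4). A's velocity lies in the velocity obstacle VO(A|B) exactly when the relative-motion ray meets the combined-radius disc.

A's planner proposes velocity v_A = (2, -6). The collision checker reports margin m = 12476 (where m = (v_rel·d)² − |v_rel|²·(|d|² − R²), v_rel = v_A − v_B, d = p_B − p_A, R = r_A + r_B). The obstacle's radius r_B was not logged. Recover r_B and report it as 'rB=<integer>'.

m = 12476
d = (-20, -1);  v_rel = (10, -2),  |v_rel|² = 104
v_rel×d = (10)·(-1) − (-2)·(-20) = -50
since m = R²·104 − (-50)²:  R² = (2500 + 12476) / 104 = 144
R = √144 = 12  ⇒  r_B = 12 − 4 = 8

rB=8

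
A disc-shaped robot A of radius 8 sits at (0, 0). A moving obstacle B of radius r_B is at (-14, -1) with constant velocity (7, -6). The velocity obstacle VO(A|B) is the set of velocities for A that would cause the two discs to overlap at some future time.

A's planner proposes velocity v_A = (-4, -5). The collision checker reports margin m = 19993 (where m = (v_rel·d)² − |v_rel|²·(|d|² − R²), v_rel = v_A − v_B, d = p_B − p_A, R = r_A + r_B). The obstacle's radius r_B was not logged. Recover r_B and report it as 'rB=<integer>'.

m = 19993
d = (-14, -1);  v_rel = (-11, 1),  |v_rel|² = 122
v_rel×d = (-11)·(-1) − (1)·(-14) = 25
since m = R²·122 − 25²:  R² = (625 + 19993) / 122 = 169
R = √169 = 13  ⇒  r_B = 13 − 8 = 5

rB=5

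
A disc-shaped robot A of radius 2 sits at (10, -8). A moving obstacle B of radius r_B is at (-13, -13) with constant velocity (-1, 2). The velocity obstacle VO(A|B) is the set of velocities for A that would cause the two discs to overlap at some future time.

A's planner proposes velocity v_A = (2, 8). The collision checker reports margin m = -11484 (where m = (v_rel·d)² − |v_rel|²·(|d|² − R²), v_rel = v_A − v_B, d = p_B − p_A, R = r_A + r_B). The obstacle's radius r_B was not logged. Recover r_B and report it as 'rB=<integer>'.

m = -11484
d = (-23, -5);  v_rel = (3, 6),  |v_rel|² = 45
v_rel×d = (3)·(-5) − (6)·(-23) = 123
since m = R²·45 − 123²:  R² = (15129 + -11484) / 45 = 81
R = √81 = 9  ⇒  r_B = 9 − 2 = 7

rB=7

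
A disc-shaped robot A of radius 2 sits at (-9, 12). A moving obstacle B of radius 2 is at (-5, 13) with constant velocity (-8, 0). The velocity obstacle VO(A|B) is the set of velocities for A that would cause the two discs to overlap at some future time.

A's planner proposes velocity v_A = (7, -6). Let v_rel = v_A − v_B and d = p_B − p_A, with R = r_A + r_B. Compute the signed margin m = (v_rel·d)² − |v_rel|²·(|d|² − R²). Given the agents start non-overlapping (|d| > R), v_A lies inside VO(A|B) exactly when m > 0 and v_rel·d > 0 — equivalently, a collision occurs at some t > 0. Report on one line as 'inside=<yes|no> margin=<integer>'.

d = (4, 1),  |d|² = 17;  R = 2+2 = 4,  c = 17−4² = 1
v_rel = (15, -6),  |v_rel|² = 261;  v_rel·d = (15)·(4) + (-6)·(1) = 54
261·t² − 108·t + 1 = 0  ⇒  m = 54² − 261·1 = 2655
m = 2655 > 0,  v_rel·d = 54 > 0  ⇒  inside

inside=yes margin=2655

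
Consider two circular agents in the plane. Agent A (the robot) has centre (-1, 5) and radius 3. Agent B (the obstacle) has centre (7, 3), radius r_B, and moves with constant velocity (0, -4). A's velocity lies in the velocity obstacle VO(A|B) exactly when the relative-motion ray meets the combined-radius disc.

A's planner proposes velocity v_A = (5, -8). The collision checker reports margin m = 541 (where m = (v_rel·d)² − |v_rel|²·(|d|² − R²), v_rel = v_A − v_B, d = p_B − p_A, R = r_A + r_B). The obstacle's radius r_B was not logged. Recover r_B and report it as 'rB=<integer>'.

m = 541
d = (8, -2);  v_rel = (5, -4),  |v_rel|² = 41
v_rel×d = (5)·(-2) − (-4)·(8) = 22
since m = R²·41 − 22²:  R² = (484 + 541) / 41 = 25
R = √25 = 5  ⇒  r_B = 5 − 3 = 2

rB=2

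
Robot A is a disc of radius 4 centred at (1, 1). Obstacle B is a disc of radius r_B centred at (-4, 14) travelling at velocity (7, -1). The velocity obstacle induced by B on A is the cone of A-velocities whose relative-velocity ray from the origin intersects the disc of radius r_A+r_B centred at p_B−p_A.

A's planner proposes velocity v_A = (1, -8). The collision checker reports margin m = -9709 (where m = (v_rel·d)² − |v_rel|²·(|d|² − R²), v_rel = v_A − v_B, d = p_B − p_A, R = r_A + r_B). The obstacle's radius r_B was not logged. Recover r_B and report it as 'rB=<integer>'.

m = -9709
d = (-5, 13);  v_rel = (-6, -7),  |v_rel|² = 85
v_rel×d = (-6)·(13) − (-7)·(-5) = -113
since m = R²·85 − (-113)²:  R² = (12769 + -9709) / 85 = 36
R = √36 = 6  ⇒  r_B = 6 − 4 = 2

rB=2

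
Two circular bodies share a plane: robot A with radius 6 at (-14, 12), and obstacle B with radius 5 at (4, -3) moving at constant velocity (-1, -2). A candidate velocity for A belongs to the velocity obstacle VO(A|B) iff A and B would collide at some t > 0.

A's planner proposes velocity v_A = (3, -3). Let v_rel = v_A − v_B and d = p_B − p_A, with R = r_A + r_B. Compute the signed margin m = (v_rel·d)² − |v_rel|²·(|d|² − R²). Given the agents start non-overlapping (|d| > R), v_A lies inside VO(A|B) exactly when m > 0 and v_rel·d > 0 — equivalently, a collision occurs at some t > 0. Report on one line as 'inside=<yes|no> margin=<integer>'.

d = (18, -15),  |d|² = 549;  R = 6+5 = 11,  c = 549−11² = 428
v_rel = (4, -1),  |v_rel|² = 17;  v_rel·d = (4)·(18) + (-1)·(-15) = 87
17·t² − 174·t + 428 = 0  ⇒  m = 87² − 17·428 = 293
m = 293 > 0,  v_rel·d = 87 > 0  ⇒  inside

inside=yes margin=293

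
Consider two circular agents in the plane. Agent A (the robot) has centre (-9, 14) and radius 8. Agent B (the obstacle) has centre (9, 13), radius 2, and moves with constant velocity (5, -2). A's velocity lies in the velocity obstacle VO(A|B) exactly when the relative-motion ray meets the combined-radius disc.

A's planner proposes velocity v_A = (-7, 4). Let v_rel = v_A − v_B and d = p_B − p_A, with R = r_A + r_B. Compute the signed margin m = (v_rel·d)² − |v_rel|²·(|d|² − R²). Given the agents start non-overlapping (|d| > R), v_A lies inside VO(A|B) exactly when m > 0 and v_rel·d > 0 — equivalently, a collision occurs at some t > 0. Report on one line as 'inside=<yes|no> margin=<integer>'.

d = (18, -1),  |d|² = 325;  R = 8+2 = 10,  c = 325−10² = 225
v_rel = (-12, 6),  |v_rel|² = 180;  v_rel·d = (-12)·(18) + (6)·(-1) = -222
180·t² + 444·t + 225 = 0  ⇒  m = (-222)² − 180·225 = 8784
m = 8784 > 0,  v_rel·d = -222 < 0  ⇒  outside

inside=no margin=8784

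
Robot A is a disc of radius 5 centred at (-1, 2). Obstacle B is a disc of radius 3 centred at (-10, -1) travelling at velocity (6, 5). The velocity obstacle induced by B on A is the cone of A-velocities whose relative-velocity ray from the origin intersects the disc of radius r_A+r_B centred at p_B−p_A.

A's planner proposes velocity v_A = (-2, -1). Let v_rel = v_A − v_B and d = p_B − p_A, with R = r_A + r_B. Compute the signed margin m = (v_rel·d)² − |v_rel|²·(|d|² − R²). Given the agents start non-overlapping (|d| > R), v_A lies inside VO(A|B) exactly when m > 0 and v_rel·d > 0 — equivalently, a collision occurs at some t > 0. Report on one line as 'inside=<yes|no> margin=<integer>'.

d = (-9, -3),  |d|² = 90;  R = 5+3 = 8,  c = 90−8² = 26
v_rel = (-8, -6),  |v_rel|² = 100;  v_rel·d = (-8)·(-9) + (-6)·(-3) = 90
100·t² − 180·t + 26 = 0  ⇒  m = 90² − 100·26 = 5500
m = 5500 > 0,  v_rel·d = 90 > 0  ⇒  inside

inside=yes margin=5500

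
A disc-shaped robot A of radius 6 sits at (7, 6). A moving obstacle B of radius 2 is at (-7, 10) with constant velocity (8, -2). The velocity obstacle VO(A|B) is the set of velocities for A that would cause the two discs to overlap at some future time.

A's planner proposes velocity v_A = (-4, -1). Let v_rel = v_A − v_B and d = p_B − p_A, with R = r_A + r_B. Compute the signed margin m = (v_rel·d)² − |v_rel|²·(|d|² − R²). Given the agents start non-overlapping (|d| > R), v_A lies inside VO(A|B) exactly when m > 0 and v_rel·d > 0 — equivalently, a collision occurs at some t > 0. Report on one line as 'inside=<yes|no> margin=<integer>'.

d = (-14, 4),  |d|² = 212;  R = 6+2 = 8,  c = 212−8² = 148
v_rel = (-12, 1),  |v_rel|² = 145;  v_rel·d = (-12)·(-14) + (1)·(4) = 172
145·t² − 344·t + 148 = 0  ⇒  m = 172² − 145·148 = 8124
m = 8124 > 0,  v_rel·d = 172 > 0  ⇒  inside

inside=yes margin=8124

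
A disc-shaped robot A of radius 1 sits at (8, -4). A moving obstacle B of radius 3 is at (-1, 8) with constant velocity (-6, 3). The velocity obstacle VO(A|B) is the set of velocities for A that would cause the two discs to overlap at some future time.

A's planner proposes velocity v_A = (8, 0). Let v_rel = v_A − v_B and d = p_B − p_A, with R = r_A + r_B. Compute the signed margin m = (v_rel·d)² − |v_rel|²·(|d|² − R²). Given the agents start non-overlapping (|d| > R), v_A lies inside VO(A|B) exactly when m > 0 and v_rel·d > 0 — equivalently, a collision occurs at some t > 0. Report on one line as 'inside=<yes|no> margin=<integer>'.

d = (-9, 12),  |d|² = 225;  R = 1+3 = 4,  c = 225−4² = 209
v_rel = (14, -3),  |v_rel|² = 205;  v_rel·d = (14)·(-9) + (-3)·(12) = -162
205·t² + 324·t + 209 = 0  ⇒  m = (-162)² − 205·209 = -16601
m = -16601 < 0,  v_rel·d = -162 < 0  ⇒  outside

inside=no margin=-16601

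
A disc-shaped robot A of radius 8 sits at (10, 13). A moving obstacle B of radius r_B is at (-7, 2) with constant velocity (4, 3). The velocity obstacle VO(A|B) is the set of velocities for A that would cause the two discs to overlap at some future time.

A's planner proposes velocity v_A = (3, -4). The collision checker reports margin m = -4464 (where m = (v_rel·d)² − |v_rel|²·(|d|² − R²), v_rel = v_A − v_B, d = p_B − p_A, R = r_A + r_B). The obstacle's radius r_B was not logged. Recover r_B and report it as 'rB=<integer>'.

m = -4464
d = (-17, -11);  v_rel = (-1, -7),  |v_rel|² = 50
v_rel×d = (-1)·(-11) − (-7)·(-17) = -108
since m = R²·50 − (-108)²:  R² = (11664 + -4464) / 50 = 144
R = √144 = 12  ⇒  r_B = 12 − 8 = 4

rB=4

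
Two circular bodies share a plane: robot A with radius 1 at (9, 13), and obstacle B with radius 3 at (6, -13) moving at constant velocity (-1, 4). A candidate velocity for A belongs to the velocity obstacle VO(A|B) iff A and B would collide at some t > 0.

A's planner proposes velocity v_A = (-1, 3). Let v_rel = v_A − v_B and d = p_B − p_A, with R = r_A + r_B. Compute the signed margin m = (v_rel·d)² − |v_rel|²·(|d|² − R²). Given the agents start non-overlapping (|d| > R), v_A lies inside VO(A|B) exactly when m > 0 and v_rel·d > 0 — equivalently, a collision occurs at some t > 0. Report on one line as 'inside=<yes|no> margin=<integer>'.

d = (-3, -26),  |d|² = 685;  R = 1+3 = 4,  c = 685−4² = 669
v_rel = (0, -1),  |v_rel|² = 1;  v_rel·d = (0)·(-3) + (-1)·(-26) = 26
1·t² − 52·t + 669 = 0  ⇒  m = 26² − 1·669 = 7
m = 7 > 0,  v_rel·d = 26 > 0  ⇒  inside

inside=yes margin=7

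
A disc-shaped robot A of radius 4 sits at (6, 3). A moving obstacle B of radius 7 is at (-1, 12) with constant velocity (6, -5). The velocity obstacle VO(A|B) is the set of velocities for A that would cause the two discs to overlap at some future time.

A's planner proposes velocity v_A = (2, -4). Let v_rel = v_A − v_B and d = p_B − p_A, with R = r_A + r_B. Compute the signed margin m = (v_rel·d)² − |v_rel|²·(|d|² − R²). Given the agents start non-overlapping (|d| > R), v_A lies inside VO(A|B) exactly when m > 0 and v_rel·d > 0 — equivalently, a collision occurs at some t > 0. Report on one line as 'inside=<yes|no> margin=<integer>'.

d = (-7, 9),  |d|² = 130;  R = 4+7 = 11,  c = 130−11² = 9
v_rel = (-4, 1),  |v_rel|² = 17;  v_rel·d = (-4)·(-7) + (1)·(9) = 37
17·t² − 74·t + 9 = 0  ⇒  m = 37² − 17·9 = 1216
m = 1216 > 0,  v_rel·d = 37 > 0  ⇒  inside

inside=yes margin=1216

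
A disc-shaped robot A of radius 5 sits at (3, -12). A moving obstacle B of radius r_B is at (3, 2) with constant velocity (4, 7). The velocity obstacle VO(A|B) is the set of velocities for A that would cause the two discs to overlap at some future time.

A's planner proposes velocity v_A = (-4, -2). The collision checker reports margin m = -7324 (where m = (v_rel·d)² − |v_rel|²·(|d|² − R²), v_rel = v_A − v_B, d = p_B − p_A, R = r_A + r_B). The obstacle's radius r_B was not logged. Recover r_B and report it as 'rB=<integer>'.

m = -7324
d = (0, 14);  v_rel = (-8, -9),  |v_rel|² = 145
v_rel×d = (-8)·(14) − (-9)·(0) = -112
since m = R²·145 − (-112)²:  R² = (12544 + -7324) / 145 = 36
R = √36 = 6  ⇒  r_B = 6 − 5 = 1

rB=1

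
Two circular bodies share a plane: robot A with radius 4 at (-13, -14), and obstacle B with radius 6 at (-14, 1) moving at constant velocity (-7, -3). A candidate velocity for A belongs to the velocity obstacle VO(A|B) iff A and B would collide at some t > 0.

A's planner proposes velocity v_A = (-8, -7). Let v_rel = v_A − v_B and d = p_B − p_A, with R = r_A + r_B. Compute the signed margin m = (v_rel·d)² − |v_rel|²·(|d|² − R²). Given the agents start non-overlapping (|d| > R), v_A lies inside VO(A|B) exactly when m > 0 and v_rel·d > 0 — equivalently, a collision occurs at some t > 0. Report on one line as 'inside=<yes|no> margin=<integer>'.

d = (-1, 15),  |d|² = 226;  R = 4+6 = 10,  c = 226−10² = 126
v_rel = (-1, -4),  |v_rel|² = 17;  v_rel·d = (-1)·(-1) + (-4)·(15) = -59
17·t² + 118·t + 126 = 0  ⇒  m = (-59)² − 17·126 = 1339
m = 1339 > 0,  v_rel·d = -59 < 0  ⇒  outside

inside=no margin=1339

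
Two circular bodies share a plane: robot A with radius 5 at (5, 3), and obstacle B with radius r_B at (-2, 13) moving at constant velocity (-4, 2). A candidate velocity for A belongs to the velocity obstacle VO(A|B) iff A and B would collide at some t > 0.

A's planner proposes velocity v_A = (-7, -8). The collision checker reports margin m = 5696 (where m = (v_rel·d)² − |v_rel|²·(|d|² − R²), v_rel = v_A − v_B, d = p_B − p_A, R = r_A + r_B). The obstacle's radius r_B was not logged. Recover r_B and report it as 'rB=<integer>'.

m = 5696
d = (-7, 10);  v_rel = (-3, -10),  |v_rel|² = 109
v_rel×d = (-3)·(10) − (-10)·(-7) = -100
since m = R²·109 − (-100)²:  R² = (10000 + 5696) / 109 = 144
R = √144 = 12  ⇒  r_B = 12 − 5 = 7

rB=7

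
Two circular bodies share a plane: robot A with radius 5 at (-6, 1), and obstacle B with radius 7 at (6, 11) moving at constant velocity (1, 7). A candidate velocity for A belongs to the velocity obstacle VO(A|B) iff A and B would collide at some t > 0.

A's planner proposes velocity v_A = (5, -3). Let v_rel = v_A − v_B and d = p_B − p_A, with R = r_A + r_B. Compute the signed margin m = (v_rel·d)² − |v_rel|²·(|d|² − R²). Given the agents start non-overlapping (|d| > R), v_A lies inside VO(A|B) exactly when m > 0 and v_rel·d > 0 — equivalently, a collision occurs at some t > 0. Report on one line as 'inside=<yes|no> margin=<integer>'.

d = (12, 10),  |d|² = 244;  R = 5+7 = 12,  c = 244−12² = 100
v_rel = (4, -10),  |v_rel|² = 116;  v_rel·d = (4)·(12) + (-10)·(10) = -52
116·t² + 104·t + 100 = 0  ⇒  m = (-52)² − 116·100 = -8896
m = -8896 < 0,  v_rel·d = -52 < 0  ⇒  outside

inside=no margin=-8896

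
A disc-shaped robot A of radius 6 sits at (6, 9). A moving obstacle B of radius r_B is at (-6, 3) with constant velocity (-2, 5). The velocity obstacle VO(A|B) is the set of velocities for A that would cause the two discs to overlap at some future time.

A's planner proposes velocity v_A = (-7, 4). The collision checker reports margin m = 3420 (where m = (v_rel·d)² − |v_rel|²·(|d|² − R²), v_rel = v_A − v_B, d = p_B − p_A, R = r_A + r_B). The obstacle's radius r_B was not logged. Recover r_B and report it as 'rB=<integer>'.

m = 3420
d = (-12, -6);  v_rel = (-5, -1),  |v_rel|² = 26
v_rel×d = (-5)·(-6) − (-1)·(-12) = 18
since m = R²·26 − 18²:  R² = (324 + 3420) / 26 = 144
R = √144 = 12  ⇒  r_B = 12 − 6 = 6

rB=6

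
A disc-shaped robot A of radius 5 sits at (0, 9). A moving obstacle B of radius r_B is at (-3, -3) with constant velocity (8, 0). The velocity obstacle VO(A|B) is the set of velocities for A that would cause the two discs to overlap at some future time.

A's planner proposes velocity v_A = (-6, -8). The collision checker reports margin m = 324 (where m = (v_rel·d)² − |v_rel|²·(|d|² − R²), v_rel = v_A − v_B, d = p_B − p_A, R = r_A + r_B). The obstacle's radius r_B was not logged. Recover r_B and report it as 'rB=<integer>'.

m = 324
d = (-3, -12);  v_rel = (-14, -8),  |v_rel|² = 260
v_rel×d = (-14)·(-12) − (-8)·(-3) = 144
since m = R²·260 − 144²:  R² = (20736 + 324) / 260 = 81
R = √81 = 9  ⇒  r_B = 9 − 5 = 4

rB=4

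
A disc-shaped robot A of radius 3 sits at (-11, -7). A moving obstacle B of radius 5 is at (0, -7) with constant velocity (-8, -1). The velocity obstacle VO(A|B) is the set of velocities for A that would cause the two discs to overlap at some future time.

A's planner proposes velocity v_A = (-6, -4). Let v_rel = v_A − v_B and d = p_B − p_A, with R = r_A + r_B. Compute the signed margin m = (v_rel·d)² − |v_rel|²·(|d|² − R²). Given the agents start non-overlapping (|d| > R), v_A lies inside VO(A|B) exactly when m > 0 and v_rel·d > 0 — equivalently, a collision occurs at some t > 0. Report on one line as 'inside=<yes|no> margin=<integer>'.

d = (11, 0),  |d|² = 121;  R = 3+5 = 8,  c = 121−8² = 57
v_rel = (2, -3),  |v_rel|² = 13;  v_rel·d = (2)·(11) + (-3)·(0) = 22
13·t² − 44·t + 57 = 0  ⇒  m = 22² − 13·57 = -257
m = -257 < 0,  v_rel·d = 22 > 0  ⇒  outside

inside=no margin=-257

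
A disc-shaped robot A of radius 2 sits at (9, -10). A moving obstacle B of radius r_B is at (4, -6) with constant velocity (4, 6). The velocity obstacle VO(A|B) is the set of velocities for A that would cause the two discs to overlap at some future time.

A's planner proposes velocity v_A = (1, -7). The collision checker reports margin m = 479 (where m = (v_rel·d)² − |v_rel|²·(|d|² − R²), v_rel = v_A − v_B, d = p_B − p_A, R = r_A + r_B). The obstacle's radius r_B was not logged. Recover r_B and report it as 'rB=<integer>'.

m = 479
d = (-5, 4);  v_rel = (-3, -13),  |v_rel|² = 178
v_rel×d = (-3)·(4) − (-13)·(-5) = -77
since m = R²·178 − (-77)²:  R² = (5929 + 479) / 178 = 36
R = √36 = 6  ⇒  r_B = 6 − 2 = 4

rB=4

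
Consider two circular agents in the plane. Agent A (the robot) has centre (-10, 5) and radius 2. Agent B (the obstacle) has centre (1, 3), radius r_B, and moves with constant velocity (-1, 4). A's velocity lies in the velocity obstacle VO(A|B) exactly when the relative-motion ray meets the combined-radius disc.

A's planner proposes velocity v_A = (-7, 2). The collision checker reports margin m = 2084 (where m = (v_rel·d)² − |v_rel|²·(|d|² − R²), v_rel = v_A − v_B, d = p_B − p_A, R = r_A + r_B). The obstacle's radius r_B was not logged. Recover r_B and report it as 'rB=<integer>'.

m = 2084
d = (11, -2);  v_rel = (-6, -2),  |v_rel|² = 40
v_rel×d = (-6)·(-2) − (-2)·(11) = 34
since m = R²·40 − 34²:  R² = (1156 + 2084) / 40 = 81
R = √81 = 9  ⇒  r_B = 9 − 2 = 7

rB=7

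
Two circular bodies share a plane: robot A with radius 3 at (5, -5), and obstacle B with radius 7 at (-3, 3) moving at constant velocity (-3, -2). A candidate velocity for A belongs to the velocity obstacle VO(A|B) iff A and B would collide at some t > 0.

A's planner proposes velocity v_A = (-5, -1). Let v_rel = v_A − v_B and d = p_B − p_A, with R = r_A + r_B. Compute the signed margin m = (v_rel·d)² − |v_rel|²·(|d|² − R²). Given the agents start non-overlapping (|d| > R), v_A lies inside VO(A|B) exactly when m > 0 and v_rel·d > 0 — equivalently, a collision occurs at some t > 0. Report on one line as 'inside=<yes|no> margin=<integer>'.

d = (-8, 8),  |d|² = 128;  R = 3+7 = 10,  c = 128−10² = 28
v_rel = (-2, 1),  |v_rel|² = 5;  v_rel·d = (-2)·(-8) + (1)·(8) = 24
5·t² − 48·t + 28 = 0  ⇒  m = 24² − 5·28 = 436
m = 436 > 0,  v_rel·d = 24 > 0  ⇒  inside

inside=yes margin=436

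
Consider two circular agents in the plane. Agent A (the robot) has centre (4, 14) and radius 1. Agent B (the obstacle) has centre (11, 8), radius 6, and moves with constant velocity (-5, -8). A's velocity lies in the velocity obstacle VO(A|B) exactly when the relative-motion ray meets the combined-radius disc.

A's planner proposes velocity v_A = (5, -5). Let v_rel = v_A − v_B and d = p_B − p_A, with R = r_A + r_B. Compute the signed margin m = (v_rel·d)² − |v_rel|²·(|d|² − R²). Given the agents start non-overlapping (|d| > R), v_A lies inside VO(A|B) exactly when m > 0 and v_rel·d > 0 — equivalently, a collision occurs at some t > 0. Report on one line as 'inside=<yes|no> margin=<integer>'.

d = (7, -6),  |d|² = 85;  R = 1+6 = 7,  c = 85−7² = 36
v_rel = (10, 3),  |v_rel|² = 109;  v_rel·d = (10)·(7) + (3)·(-6) = 52
109·t² − 104·t + 36 = 0  ⇒  m = 52² − 109·36 = -1220
m = -1220 < 0,  v_rel·d = 52 > 0  ⇒  outside

inside=no margin=-1220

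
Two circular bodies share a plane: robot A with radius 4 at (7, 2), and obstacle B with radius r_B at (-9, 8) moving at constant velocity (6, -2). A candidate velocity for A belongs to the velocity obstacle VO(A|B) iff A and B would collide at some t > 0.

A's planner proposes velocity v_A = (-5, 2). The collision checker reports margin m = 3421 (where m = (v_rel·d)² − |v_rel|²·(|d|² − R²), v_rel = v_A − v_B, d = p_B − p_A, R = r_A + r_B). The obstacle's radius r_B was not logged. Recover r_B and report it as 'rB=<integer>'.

m = 3421
d = (-16, 6);  v_rel = (-11, 4),  |v_rel|² = 137
v_rel×d = (-11)·(6) − (4)·(-16) = -2
since m = R²·137 − (-2)²:  R² = (4 + 3421) / 137 = 25
R = √25 = 5  ⇒  r_B = 5 − 4 = 1

rB=1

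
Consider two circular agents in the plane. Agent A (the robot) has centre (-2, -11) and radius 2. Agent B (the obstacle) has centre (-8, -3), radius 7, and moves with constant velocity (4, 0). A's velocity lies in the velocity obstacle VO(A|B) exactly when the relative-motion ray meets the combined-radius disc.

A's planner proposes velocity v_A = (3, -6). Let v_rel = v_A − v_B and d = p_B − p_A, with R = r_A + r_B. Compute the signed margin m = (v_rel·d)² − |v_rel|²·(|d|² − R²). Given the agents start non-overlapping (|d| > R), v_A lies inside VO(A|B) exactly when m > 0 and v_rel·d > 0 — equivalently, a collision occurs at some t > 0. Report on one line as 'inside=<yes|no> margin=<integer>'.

d = (-6, 8),  |d|² = 100;  R = 2+7 = 9,  c = 100−9² = 19
v_rel = (-1, -6),  |v_rel|² = 37;  v_rel·d = (-1)·(-6) + (-6)·(8) = -42
37·t² + 84·t + 19 = 0  ⇒  m = (-42)² − 37·19 = 1061
m = 1061 > 0,  v_rel·d = -42 < 0  ⇒  outside

inside=no margin=1061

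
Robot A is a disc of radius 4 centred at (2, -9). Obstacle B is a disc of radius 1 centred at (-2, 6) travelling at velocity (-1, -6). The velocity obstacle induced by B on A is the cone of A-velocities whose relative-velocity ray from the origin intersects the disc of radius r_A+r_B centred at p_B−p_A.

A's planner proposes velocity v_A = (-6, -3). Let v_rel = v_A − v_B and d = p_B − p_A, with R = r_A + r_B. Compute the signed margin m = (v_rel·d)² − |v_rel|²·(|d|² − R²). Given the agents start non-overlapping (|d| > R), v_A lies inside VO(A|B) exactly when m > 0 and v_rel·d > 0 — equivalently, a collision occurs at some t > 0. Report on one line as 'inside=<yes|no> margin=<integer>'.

d = (-4, 15),  |d|² = 241;  R = 4+1 = 5,  c = 241−5² = 216
v_rel = (-5, 3),  |v_rel|² = 34;  v_rel·d = (-5)·(-4) + (3)·(15) = 65
34·t² − 130·t + 216 = 0  ⇒  m = 65² − 34·216 = -3119
m = -3119 < 0,  v_rel·d = 65 > 0  ⇒  outside

inside=no margin=-3119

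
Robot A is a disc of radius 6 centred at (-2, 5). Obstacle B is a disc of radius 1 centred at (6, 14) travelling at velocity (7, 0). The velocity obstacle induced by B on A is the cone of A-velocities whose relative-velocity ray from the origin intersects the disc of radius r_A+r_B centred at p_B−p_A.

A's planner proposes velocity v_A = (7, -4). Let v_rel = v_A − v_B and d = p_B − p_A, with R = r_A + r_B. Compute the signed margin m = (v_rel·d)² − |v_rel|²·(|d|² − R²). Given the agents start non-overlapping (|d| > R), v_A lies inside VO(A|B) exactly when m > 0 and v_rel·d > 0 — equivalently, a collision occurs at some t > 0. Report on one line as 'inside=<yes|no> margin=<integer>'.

d = (8, 9),  |d|² = 145;  R = 6+1 = 7,  c = 145−7² = 96
v_rel = (0, -4),  |v_rel|² = 16;  v_rel·d = (0)·(8) + (-4)·(9) = -36
16·t² + 72·t + 96 = 0  ⇒  m = (-36)² − 16·96 = -240
m = -240 < 0,  v_rel·d = -36 < 0  ⇒  outside

inside=no margin=-240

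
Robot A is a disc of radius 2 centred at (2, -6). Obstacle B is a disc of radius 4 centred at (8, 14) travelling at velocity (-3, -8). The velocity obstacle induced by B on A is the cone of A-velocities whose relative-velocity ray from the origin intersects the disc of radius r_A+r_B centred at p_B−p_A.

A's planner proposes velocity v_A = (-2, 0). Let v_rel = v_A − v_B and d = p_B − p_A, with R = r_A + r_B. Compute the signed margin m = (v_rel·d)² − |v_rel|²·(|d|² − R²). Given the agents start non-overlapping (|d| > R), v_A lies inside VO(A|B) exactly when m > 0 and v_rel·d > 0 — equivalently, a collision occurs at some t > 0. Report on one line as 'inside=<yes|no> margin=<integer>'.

d = (6, 20),  |d|² = 436;  R = 2+4 = 6,  c = 436−6² = 400
v_rel = (1, 8),  |v_rel|² = 65;  v_rel·d = (1)·(6) + (8)·(20) = 166
65·t² − 332·t + 400 = 0  ⇒  m = 166² − 65·400 = 1556
m = 1556 > 0,  v_rel·d = 166 > 0  ⇒  inside

inside=yes margin=1556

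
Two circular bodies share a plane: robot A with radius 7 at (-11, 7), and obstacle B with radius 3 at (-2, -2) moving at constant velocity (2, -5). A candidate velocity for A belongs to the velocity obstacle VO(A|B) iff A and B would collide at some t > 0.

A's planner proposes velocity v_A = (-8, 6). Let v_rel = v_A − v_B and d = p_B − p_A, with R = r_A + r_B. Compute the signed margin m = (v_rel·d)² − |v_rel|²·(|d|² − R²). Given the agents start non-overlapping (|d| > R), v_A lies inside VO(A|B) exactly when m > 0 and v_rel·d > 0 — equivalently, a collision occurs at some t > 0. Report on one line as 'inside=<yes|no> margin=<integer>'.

d = (9, -9),  |d|² = 162;  R = 7+3 = 10,  c = 162−10² = 62
v_rel = (-10, 11),  |v_rel|² = 221;  v_rel·d = (-10)·(9) + (11)·(-9) = -189
221·t² + 378·t + 62 = 0  ⇒  m = (-189)² − 221·62 = 22019
m = 22019 > 0,  v_rel·d = -189 < 0  ⇒  outside

inside=no margin=22019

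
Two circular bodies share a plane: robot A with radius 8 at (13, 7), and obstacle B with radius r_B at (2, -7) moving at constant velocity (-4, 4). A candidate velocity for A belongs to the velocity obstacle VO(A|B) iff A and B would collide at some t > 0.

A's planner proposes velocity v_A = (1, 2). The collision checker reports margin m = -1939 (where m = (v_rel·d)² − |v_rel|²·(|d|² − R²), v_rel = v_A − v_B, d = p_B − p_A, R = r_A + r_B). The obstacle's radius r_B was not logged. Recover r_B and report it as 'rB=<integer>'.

m = -1939
d = (-11, -14);  v_rel = (5, -2),  |v_rel|² = 29
v_rel×d = (5)·(-14) − (-2)·(-11) = -92
since m = R²·29 − (-92)²:  R² = (8464 + -1939) / 29 = 225
R = √225 = 15  ⇒  r_B = 15 − 8 = 7

rB=7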